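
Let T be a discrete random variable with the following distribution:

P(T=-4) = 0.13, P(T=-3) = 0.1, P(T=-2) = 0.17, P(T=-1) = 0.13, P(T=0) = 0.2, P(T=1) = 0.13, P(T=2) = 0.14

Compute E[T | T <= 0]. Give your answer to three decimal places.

P(T <= 0) = 0.13 + 0.1 + 0.17 + 0.13 + 0.2 = 0.73.
E[T | T <= 0] = [(-4)·0.13 + (-3)·0.1 + (-2)·0.17 + (-1)·0.13 + 0·0.2] / 0.73
 = -1.29 / 0.73
 = -129/73

-1.767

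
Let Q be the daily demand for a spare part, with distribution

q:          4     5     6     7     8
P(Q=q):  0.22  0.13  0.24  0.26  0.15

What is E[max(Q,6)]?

6.56

E[max(Q,6)] = Σ max(q,6)·P(Q=q)
 = 6·0.22 + 6·0.13 + 6·0.24 + 7·0.26 + 8·0.15
 = 1.32 + 0.78 + 1.44 + 1.82 + 1.2
 = 6.56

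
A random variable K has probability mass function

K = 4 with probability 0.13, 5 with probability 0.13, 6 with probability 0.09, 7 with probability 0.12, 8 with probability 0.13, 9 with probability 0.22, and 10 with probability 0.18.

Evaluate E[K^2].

E[K^2] = Σ k^2·P(K=k)
 = 16·0.13 + 25·0.13 + 36·0.09 + 49·0.12 + 64·0.13 + 81·0.22 + 100·0.18
 = 2.08 + 3.25 + 3.24 + 5.88 + 8.32 + 17.82 + 18
 = 58.59

58.59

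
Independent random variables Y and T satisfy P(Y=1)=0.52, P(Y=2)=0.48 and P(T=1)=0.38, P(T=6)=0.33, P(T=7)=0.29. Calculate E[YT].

E[YT] = Σ_y Σ_t yt · P(Y=y)P(T=t)
 = 1·0.1976 + 6·0.1716 + 7·0.1508 + 2·0.1824 + 12·0.1584 + 14·0.1392
 = 0.1976 + 1.0296 + 1.0556 + 0.3648 + 1.9008 + 1.9488
 = 6.4972

6.4972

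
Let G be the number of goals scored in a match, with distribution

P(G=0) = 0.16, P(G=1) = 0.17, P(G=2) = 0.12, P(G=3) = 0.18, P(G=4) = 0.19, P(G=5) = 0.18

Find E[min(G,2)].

E[min(G,2)] = Σ min(g,2)·P(G=g)
 = 0·0.16 + 1·0.17 + 2·0.12 + 2·0.18 + 2·0.19 + 2·0.18
 = 0 + 0.17 + 0.24 + 0.36 + 0.38 + 0.36
 = 1.51

1.51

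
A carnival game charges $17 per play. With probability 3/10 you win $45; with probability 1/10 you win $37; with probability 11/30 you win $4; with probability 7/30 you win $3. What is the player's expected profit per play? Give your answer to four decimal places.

2.3667

E[payout] = 45·3/10 + 37·1/10 + 4·11/30 + 3·7/30
 = 27/2 + 37/10 + 22/15 + 7/10
 = 581/30
Net = 581/30 - 17 = 71/30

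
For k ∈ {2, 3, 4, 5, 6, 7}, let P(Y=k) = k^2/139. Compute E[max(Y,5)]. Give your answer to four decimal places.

5.9640

E[max(Y,5)] = Σ max(y,5)·P(Y=y)
 = 5·4/139 + 5·9/139 + 5·16/139 + 5·25/139 + 6·36/139 + 7·49/139
 = 20/139 + 45/139 + 80/139 + 125/139 + 216/139 + 343/139
 = 829/139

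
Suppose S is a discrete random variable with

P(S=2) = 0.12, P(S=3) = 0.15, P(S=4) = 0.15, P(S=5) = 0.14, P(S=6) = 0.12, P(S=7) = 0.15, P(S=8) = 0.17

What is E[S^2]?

30.28

E[S^2] = Σ s^2·P(S=s)
 = 4·0.12 + 9·0.15 + 16·0.15 + 25·0.14 + 36·0.12 + 49·0.15 + 64·0.17
 = 0.48 + 1.35 + 2.4 + 3.5 + 4.32 + 7.35 + 10.88
 = 30.28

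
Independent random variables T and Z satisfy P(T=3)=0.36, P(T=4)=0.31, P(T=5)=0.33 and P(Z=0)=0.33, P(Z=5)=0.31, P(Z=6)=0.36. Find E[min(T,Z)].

2.6599

E[min(T,Z)] = Σ_t Σ_z min(t,z) · P(T=t)P(Z=z)
 = 0·0.1188 + 3·0.1116 + 3·0.1296 + 0·0.1023 + 4·0.0961 + 4·0.1116 + 0·0.1089 + 5·0.1023 + 5·0.1188
 = 0 + 0.3348 + 0.3888 + 0 + 0.3844 + 0.4464 + 0 + 0.5115 + 0.594
 = 2.6599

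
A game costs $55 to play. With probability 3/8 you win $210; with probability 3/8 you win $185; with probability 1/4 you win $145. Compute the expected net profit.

E[payout] = 210·3/8 + 185·3/8 + 145·1/4
 = 315/4 + 555/8 + 145/4
 = 1475/8
Net = 1475/8 - 55 = 1035/8

129.375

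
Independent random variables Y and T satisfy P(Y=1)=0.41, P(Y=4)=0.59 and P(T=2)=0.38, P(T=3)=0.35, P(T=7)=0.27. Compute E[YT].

10.249

E[YT] = Σ_y Σ_t yt · P(Y=y)P(T=t)
 = 2·0.1558 + 3·0.1435 + 7·0.1107 + 8·0.2242 + 12·0.2065 + 28·0.1593
 = 0.3116 + 0.4305 + 0.7749 + 1.7936 + 2.478 + 4.4604
 = 10.249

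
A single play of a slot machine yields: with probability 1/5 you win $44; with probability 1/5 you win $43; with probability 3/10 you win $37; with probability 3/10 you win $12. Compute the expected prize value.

E[payout] = 44·1/5 + 43·1/5 + 37·3/10 + 12·3/10
 = 44/5 + 43/5 + 111/10 + 18/5
 = 321/10

32.1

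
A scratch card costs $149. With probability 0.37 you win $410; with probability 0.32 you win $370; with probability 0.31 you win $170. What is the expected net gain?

E[payout] = 410·0.37 + 370·0.32 + 170·0.31
 = 151.7 + 118.4 + 52.7
 = 322.8
Net = 322.8 - 149 = 173.8

173.8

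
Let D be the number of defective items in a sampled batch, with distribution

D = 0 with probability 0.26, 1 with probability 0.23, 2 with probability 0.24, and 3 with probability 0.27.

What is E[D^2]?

E[D^2] = Σ d^2·P(D=d)
 = 0·0.26 + 1·0.23 + 4·0.24 + 9·0.27
 = 0 + 0.23 + 0.96 + 2.43
 = 3.62

3.62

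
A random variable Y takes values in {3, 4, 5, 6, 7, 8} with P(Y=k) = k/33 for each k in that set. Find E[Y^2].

E[Y^2] = Σ y^2·P(Y=y)
 = 9·1/11 + 16·4/33 + 25·5/33 + 36·2/11 + 49·7/33 + 64·8/33
 = 9/11 + 64/33 + 125/33 + 72/11 + 343/33 + 512/33
 = 39

39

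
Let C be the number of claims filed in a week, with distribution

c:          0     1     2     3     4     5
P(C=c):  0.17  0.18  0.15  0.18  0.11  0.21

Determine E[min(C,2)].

E[min(C,2)] = Σ min(c,2)·P(C=c)
 = 0·0.17 + 1·0.18 + 2·0.15 + 2·0.18 + 2·0.11 + 2·0.21
 = 0 + 0.18 + 0.3 + 0.36 + 0.22 + 0.42
 = 1.48

1.48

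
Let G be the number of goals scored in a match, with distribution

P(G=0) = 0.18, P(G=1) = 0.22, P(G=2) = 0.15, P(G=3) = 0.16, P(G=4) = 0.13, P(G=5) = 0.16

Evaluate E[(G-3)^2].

3.42

E[(G-3)^2] = Σ (g-3)^2·P(G=g)
 = 9·0.18 + 4·0.22 + 1·0.15 + 0·0.16 + 1·0.13 + 4·0.16
 = 1.62 + 0.88 + 0.15 + 0 + 0.13 + 0.64
 = 3.42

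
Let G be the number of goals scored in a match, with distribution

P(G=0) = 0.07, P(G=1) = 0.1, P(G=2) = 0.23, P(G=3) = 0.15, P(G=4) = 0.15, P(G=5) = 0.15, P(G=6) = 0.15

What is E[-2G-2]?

E[-2G-2] = Σ (-2g-2)·P(G=g)
 = (-2)·0.07 + (-4)·0.1 + (-6)·0.23 + (-8)·0.15 + (-10)·0.15 + (-12)·0.15 + (-14)·0.15
 = (-0.14) + (-0.4) + (-1.38) + (-1.2) + (-1.5) + (-1.8) + (-2.1)
 = -8.52

-8.52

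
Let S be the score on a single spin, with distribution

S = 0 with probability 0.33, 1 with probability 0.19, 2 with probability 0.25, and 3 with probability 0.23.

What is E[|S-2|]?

1.08

E[|S-2|] = Σ |s-2|·P(S=s)
 = 2·0.33 + 1·0.19 + 0·0.25 + 1·0.23
 = 0.66 + 0.19 + 0 + 0.23
 = 1.08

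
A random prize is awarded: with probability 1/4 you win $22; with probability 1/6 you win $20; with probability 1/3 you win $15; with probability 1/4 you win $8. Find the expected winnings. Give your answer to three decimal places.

15.833

E[payout] = 22·1/4 + 20·1/6 + 15·1/3 + 8·1/4
 = 11/2 + 10/3 + 5 + 2
 = 95/6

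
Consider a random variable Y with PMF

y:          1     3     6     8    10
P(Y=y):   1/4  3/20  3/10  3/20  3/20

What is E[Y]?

5.2

E[Y] = Σ y·P(Y=y)
 = 1·1/4 + 3·3/20 + 6·3/10 + 8·3/20 + 10·3/20
 = 1/4 + 9/20 + 9/5 + 6/5 + 3/2
 = 26/5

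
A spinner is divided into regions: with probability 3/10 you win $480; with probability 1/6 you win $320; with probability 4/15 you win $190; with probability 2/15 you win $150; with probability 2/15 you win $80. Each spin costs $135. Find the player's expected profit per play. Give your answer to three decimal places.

E[payout] = 480·3/10 + 320·1/6 + 190·4/15 + 150·2/15 + 80·2/15
 = 144 + 160/3 + 152/3 + 20 + 32/3
 = 836/3
Net = 836/3 - 135 = 431/3

143.667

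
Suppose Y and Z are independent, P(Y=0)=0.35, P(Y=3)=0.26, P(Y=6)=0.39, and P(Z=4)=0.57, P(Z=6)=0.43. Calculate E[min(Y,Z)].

E[min(Y,Z)] = Σ_y Σ_z min(y,z) · P(Y=y)P(Z=z)
 = 0·0.1995 + 0·0.1505 + 3·0.1482 + 3·0.1118 + 4·0.2223 + 6·0.1677
 = 0 + 0 + 0.4446 + 0.3354 + 0.8892 + 1.0062
 = 2.6754

2.6754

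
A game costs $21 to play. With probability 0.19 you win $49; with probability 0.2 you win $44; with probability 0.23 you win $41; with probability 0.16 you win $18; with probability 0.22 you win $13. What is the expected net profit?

E[payout] = 49·0.19 + 44·0.2 + 41·0.23 + 18·0.16 + 13·0.22
 = 9.31 + 8.8 + 9.43 + 2.88 + 2.86
 = 33.28
Net = 33.28 - 21 = 12.28

12.28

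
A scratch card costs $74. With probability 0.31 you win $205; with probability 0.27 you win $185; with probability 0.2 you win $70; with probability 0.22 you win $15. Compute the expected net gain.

E[payout] = 205·0.31 + 185·0.27 + 70·0.2 + 15·0.22
 = 63.55 + 49.95 + 14 + 3.3
 = 130.8
Net = 130.8 - 74 = 56.8

56.8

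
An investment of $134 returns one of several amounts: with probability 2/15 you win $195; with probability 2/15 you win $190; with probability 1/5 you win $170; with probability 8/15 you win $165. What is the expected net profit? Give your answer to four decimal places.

39.3333

E[payout] = 195·2/15 + 190·2/15 + 170·1/5 + 165·8/15
 = 26 + 76/3 + 34 + 88
 = 520/3
Net = 520/3 - 134 = 118/3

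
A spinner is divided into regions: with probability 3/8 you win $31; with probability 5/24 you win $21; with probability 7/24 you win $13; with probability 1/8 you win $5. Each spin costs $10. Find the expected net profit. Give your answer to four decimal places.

10.4167

E[payout] = 31·3/8 + 21·5/24 + 13·7/24 + 5·1/8
 = 93/8 + 35/8 + 91/24 + 5/8
 = 245/12
Net = 245/12 - 10 = 125/12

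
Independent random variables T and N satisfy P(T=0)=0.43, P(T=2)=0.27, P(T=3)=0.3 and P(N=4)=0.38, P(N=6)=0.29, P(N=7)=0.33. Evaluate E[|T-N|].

E[|T-N|] = Σ_t Σ_n |t-n| · P(T=t)P(N=n)
 = 4·0.1634 + 6·0.1247 + 7·0.1419 + 2·0.1026 + 4·0.0783 + 5·0.0891 + 1·0.114 + 3·0.087 + 4·0.099
 = 0.6536 + 0.7482 + 0.9933 + 0.2052 + 0.3132 + 0.4455 + 0.114 + 0.261 + 0.396
 = 4.13

4.13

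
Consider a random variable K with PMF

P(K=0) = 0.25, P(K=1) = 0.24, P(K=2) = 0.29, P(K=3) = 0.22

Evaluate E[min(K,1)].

0.75

E[min(K,1)] = Σ min(k,1)·P(K=k)
 = 0·0.25 + 1·0.24 + 1·0.29 + 1·0.22
 = 0 + 0.24 + 0.29 + 0.22
 = 0.75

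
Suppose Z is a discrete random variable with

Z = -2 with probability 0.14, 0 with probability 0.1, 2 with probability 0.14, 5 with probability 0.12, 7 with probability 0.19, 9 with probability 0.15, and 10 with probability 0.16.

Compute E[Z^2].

41.58

E[Z^2] = Σ z^2·P(Z=z)
 = 4·0.14 + 0·0.1 + 4·0.14 + 25·0.12 + 49·0.19 + 81·0.15 + 100·0.16
 = 0.56 + 0 + 0.56 + 3 + 9.31 + 12.15 + 16
 = 41.58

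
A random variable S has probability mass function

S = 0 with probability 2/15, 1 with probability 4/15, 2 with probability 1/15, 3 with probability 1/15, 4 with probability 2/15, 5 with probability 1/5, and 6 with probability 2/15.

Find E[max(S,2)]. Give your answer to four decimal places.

E[max(S,2)] = Σ max(s,2)·P(S=s)
 = 2·2/15 + 2·4/15 + 2·1/15 + 3·1/15 + 4·2/15 + 5·1/5 + 6·2/15
 = 4/15 + 8/15 + 2/15 + 1/5 + 8/15 + 1 + 4/5
 = 52/15

3.4667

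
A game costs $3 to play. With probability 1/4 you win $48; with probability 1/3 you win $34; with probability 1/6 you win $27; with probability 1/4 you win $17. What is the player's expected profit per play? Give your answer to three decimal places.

E[payout] = 48·1/4 + 34·1/3 + 27·1/6 + 17·1/4
 = 12 + 34/3 + 9/2 + 17/4
 = 385/12
Net = 385/12 - 3 = 349/12

29.083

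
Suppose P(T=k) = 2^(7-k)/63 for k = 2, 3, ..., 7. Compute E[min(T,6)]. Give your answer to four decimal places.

2.8889

E[min(T,6)] = Σ min(t,6)·P(T=t)
 = 2·32/63 + 3·16/63 + 4·8/63 + 5·4/63 + 6·2/63 + 6·1/63
 = 64/63 + 16/21 + 32/63 + 20/63 + 4/21 + 2/21
 = 26/9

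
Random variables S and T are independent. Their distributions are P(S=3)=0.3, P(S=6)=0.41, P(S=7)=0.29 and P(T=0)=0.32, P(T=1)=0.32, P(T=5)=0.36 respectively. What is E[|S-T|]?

3.702

E[|S-T|] = Σ_s Σ_t |s-t| · P(S=s)P(T=t)
 = 3·0.096 + 2·0.096 + 2·0.108 + 6·0.1312 + 5·0.1312 + 1·0.1476 + 7·0.0928 + 6·0.0928 + 2·0.1044
 = 0.288 + 0.192 + 0.216 + 0.7872 + 0.656 + 0.1476 + 0.6496 + 0.5568 + 0.2088
 = 3.702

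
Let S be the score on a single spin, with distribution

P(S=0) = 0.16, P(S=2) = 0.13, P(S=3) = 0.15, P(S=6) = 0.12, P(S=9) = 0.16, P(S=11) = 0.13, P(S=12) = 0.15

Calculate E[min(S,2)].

1.68

E[min(S,2)] = Σ min(s,2)·P(S=s)
 = 0·0.16 + 2·0.13 + 2·0.15 + 2·0.12 + 2·0.16 + 2·0.13 + 2·0.15
 = 0 + 0.26 + 0.3 + 0.24 + 0.32 + 0.26 + 0.3
 = 1.68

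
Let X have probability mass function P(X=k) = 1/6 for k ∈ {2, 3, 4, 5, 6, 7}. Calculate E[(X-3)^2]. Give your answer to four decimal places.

5.1667

E[(X-3)^2] = Σ (x-3)^2·P(X=x)
 = 1·1/6 + 0·1/6 + 1·1/6 + 4·1/6 + 9·1/6 + 16·1/6
 = 1/6 + 0 + 1/6 + 2/3 + 3/2 + 8/3
 = 31/6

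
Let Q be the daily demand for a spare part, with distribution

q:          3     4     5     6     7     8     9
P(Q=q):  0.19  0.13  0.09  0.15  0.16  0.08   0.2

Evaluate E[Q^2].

40.6

E[Q^2] = Σ q^2·P(Q=q)
 = 9·0.19 + 16·0.13 + 25·0.09 + 36·0.15 + 49·0.16 + 64·0.08 + 81·0.2
 = 1.71 + 2.08 + 2.25 + 5.4 + 7.84 + 5.12 + 16.2
 = 40.6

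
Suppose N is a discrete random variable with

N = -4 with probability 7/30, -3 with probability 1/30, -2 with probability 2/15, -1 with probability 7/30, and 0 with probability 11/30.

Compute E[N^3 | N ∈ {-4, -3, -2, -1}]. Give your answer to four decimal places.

-27.0526

P(N ∈ {-4, -3, -2, -1}) = 7/30 + 1/30 + 2/15 + 7/30 = 19/30.
E[N^3 | N ∈ {-4, -3, -2, -1}] = [(-64)·7/30 + (-27)·1/30 + (-8)·2/15 + (-1)·7/30] / (19/30)
 = -257/15 / (19/30)
 = -514/19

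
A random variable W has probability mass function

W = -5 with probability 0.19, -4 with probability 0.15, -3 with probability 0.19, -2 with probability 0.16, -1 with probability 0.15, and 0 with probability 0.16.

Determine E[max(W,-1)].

-0.84

E[max(W,-1)] = Σ max(w,-1)·P(W=w)
 = (-1)·0.19 + (-1)·0.15 + (-1)·0.19 + (-1)·0.16 + (-1)·0.15 + 0·0.16
 = (-0.19) + (-0.15) + (-0.19) + (-0.16) + (-0.15) + 0
 = -0.84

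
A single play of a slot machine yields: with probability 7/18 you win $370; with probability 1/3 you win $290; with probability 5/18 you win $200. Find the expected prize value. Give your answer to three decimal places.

E[payout] = 370·7/18 + 290·1/3 + 200·5/18
 = 1295/9 + 290/3 + 500/9
 = 2665/9

296.111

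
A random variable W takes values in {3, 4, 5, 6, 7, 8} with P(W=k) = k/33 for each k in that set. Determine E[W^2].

39

E[W^2] = Σ w^2·P(W=w)
 = 9·1/11 + 16·4/33 + 25·5/33 + 36·2/11 + 49·7/33 + 64·8/33
 = 9/11 + 64/33 + 125/33 + 72/11 + 343/33 + 512/33
 = 39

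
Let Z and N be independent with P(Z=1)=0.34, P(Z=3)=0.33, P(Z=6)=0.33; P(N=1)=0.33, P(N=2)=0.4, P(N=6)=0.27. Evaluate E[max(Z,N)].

E[max(Z,N)] = Σ_z Σ_n max(z,n) · P(Z=z)P(N=n)
 = 1·0.1122 + 2·0.136 + 6·0.0918 + 3·0.1089 + 3·0.132 + 6·0.0891 + 6·0.1089 + 6·0.132 + 6·0.0891
 = 0.1122 + 0.272 + 0.5508 + 0.3267 + 0.396 + 0.5346 + 0.6534 + 0.792 + 0.5346
 = 4.1723

4.1723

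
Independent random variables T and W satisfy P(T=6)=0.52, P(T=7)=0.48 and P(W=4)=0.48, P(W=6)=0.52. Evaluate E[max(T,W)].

6.48

E[max(T,W)] = Σ_t Σ_w max(t,w) · P(T=t)P(W=w)
 = 6·0.2496 + 6·0.2704 + 7·0.2304 + 7·0.2496
 = 1.4976 + 1.6224 + 1.6128 + 1.7472
 = 6.48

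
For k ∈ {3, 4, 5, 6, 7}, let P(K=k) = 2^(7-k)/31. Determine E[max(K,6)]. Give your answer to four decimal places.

6.0323

E[max(K,6)] = Σ max(k,6)·P(K=k)
 = 6·16/31 + 6·8/31 + 6·4/31 + 6·2/31 + 7·1/31
 = 96/31 + 48/31 + 24/31 + 12/31 + 7/31
 = 187/31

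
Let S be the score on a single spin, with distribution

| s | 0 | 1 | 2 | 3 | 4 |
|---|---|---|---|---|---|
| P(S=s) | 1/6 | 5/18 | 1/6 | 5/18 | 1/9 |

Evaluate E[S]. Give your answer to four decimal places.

E[S] = Σ s·P(S=s)
 = 0·1/6 + 1·5/18 + 2·1/6 + 3·5/18 + 4·1/9
 = 0 + 5/18 + 1/3 + 5/6 + 4/9
 = 17/9

1.8889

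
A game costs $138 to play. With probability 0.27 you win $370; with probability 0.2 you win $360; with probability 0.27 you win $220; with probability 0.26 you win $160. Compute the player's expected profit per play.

E[payout] = 370·0.27 + 360·0.2 + 220·0.27 + 160·0.26
 = 99.9 + 72 + 59.4 + 41.6
 = 272.9
Net = 272.9 - 138 = 134.9

134.9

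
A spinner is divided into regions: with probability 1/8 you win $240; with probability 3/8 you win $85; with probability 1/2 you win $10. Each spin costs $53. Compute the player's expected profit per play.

E[payout] = 240·1/8 + 85·3/8 + 10·1/2
 = 30 + 255/8 + 5
 = 535/8
Net = 535/8 - 53 = 111/8

13.875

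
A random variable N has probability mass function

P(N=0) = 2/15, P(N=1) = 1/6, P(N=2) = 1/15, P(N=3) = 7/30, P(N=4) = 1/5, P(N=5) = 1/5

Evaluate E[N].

2.8

E[N] = Σ n·P(N=n)
 = 0·2/15 + 1·1/6 + 2·1/15 + 3·7/30 + 4·1/5 + 5·1/5
 = 0 + 1/6 + 2/15 + 7/10 + 4/5 + 1
 = 14/5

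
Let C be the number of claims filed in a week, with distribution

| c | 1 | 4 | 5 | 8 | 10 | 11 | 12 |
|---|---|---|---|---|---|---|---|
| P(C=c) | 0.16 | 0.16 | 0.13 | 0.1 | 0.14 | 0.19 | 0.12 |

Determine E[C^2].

E[C^2] = Σ c^2·P(C=c)
 = 1·0.16 + 16·0.16 + 25·0.13 + 64·0.1 + 100·0.14 + 121·0.19 + 144·0.12
 = 0.16 + 2.56 + 3.25 + 6.4 + 14 + 22.99 + 17.28
 = 66.64

66.64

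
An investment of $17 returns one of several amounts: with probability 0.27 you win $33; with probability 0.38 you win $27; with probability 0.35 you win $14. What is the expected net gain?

E[payout] = 33·0.27 + 27·0.38 + 14·0.35
 = 8.91 + 10.26 + 4.9
 = 24.07
Net = 24.07 - 17 = 7.07

7.07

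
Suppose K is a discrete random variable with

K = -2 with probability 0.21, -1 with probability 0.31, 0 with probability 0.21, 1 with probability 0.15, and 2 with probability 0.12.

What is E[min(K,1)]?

E[min(K,1)] = Σ min(k,1)·P(K=k)
 = (-2)·0.21 + (-1)·0.31 + 0·0.21 + 1·0.15 + 1·0.12
 = (-0.42) + (-0.31) + 0 + 0.15 + 0.12
 = -0.46

-0.46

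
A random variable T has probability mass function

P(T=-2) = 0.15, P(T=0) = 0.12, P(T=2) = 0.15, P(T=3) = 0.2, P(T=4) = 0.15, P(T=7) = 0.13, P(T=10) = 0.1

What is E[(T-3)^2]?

E[(T-3)^2] = Σ (t-3)^2·P(T=t)
 = 25·0.15 + 9·0.12 + 1·0.15 + 0·0.2 + 1·0.15 + 16·0.13 + 49·0.1
 = 3.75 + 1.08 + 0.15 + 0 + 0.15 + 2.08 + 4.9
 = 12.11

12.11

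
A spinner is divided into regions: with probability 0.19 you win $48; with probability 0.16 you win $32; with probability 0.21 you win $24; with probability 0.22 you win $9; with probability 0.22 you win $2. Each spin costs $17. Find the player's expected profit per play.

4.7

E[payout] = 48·0.19 + 32·0.16 + 24·0.21 + 9·0.22 + 2·0.22
 = 9.12 + 5.12 + 5.04 + 1.98 + 0.44
 = 21.7
Net = 21.7 - 17 = 4.7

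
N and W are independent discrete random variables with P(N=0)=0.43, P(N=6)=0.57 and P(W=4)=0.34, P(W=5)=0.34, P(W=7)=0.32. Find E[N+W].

8.72

E[N+W] = Σ_n Σ_w (n+w) · P(N=n)P(W=w)
 = 4·0.1462 + 5·0.1462 + 7·0.1376 + 10·0.1938 + 11·0.1938 + 13·0.1824
 = 0.5848 + 0.731 + 0.9632 + 1.938 + 2.1318 + 2.3712
 = 8.72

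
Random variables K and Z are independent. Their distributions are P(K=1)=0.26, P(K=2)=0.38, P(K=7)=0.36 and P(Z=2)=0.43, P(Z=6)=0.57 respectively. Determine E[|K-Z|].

2.6984

E[|K-Z|] = Σ_k Σ_z |k-z| · P(K=k)P(Z=z)
 = 1·0.1118 + 5·0.1482 + 0·0.1634 + 4·0.2166 + 5·0.1548 + 1·0.2052
 = 0.1118 + 0.741 + 0 + 0.8664 + 0.774 + 0.2052
 = 2.6984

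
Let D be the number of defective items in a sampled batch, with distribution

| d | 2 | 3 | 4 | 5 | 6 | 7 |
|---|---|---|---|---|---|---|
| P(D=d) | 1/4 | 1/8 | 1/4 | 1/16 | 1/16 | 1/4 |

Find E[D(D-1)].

17.875

E[D(D-1)] = Σ d(d-1)·P(D=d)
 = 2·1/4 + 6·1/8 + 12·1/4 + 20·1/16 + 30·1/16 + 42·1/4
 = 1/2 + 3/4 + 3 + 5/4 + 15/8 + 21/2
 = 143/8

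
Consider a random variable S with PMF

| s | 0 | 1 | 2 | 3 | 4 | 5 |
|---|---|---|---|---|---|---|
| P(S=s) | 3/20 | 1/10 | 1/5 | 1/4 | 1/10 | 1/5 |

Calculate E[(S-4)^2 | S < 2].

P(S < 2) = 3/20 + 1/10 = 1/4.
E[(S-4)^2 | S < 2] = [16·3/20 + 9·1/10] / (1/4)
 = 33/10 / (1/4)
 = 66/5

13.2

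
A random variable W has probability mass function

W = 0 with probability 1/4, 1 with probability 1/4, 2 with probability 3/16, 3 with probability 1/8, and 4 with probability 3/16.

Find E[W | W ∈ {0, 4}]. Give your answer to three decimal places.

1.714

P(W ∈ {0, 4}) = 1/4 + 3/16 = 7/16.
E[W | W ∈ {0, 4}] = [0·1/4 + 4·3/16] / (7/16)
 = 3/4 / (7/16)
 = 12/7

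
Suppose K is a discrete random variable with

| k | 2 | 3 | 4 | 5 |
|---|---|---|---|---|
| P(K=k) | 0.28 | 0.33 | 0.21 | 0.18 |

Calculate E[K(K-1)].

8.66

E[K(K-1)] = Σ k(k-1)·P(K=k)
 = 2·0.28 + 6·0.33 + 12·0.21 + 20·0.18
 = 0.56 + 1.98 + 2.52 + 3.6
 = 8.66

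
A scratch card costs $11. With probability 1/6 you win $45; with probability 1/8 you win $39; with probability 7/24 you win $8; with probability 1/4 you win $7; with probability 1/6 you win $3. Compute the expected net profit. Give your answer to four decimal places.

5.9583

E[payout] = 45·1/6 + 39·1/8 + 8·7/24 + 7·1/4 + 3·1/6
 = 15/2 + 39/8 + 7/3 + 7/4 + 1/2
 = 407/24
Net = 407/24 - 11 = 143/24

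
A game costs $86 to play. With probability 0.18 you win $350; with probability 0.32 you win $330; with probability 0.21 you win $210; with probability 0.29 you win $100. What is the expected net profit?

E[payout] = 350·0.18 + 330·0.32 + 210·0.21 + 100·0.29
 = 63 + 105.6 + 44.1 + 29
 = 241.7
Net = 241.7 - 86 = 155.7

155.7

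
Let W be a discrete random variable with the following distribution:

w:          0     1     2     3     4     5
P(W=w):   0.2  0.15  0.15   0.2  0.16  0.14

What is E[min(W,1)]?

0.8

E[min(W,1)] = Σ min(w,1)·P(W=w)
 = 0·0.2 + 1·0.15 + 1·0.15 + 1·0.2 + 1·0.16 + 1·0.14
 = 0 + 0.15 + 0.15 + 0.2 + 0.16 + 0.14
 = 0.8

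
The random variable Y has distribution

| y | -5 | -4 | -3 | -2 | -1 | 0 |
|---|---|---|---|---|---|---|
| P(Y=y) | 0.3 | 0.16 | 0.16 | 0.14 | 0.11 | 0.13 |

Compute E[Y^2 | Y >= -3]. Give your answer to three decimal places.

3.907

P(Y >= -3) = 0.16 + 0.14 + 0.11 + 0.13 = 0.54.
E[Y^2 | Y >= -3] = [9·0.16 + 4·0.14 + 1·0.11 + 0·0.13] / 0.54
 = 2.11 / 0.54
 = 211/54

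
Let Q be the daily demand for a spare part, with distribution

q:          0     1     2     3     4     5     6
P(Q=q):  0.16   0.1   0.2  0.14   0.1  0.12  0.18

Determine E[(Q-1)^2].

E[(Q-1)^2] = Σ (q-1)^2·P(Q=q)
 = 1·0.16 + 0·0.1 + 1·0.2 + 4·0.14 + 9·0.1 + 16·0.12 + 25·0.18
 = 0.16 + 0 + 0.2 + 0.56 + 0.9 + 1.92 + 4.5
 = 8.24

8.24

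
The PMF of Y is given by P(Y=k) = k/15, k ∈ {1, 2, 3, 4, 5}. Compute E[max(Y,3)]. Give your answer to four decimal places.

3.9333

E[max(Y,3)] = Σ max(y,3)·P(Y=y)
 = 3·1/15 + 3·2/15 + 3·1/5 + 4·4/15 + 5·1/3
 = 1/5 + 2/5 + 3/5 + 16/15 + 5/3
 = 59/15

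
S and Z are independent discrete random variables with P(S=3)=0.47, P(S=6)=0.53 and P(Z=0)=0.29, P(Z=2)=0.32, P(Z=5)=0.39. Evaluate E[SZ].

E[SZ] = Σ_s Σ_z sz · P(S=s)P(Z=z)
 = 0·0.1363 + 6·0.1504 + 15·0.1833 + 0·0.1537 + 12·0.1696 + 30·0.2067
 = 0 + 0.9024 + 2.7495 + 0 + 2.0352 + 6.201
 = 11.8881

11.8881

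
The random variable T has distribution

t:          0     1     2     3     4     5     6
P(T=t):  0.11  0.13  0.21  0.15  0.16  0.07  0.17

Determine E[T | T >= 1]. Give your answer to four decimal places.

P(T >= 1) = 0.13 + 0.21 + 0.15 + 0.16 + 0.07 + 0.17 = 0.89.
E[T | T >= 1] = [1·0.13 + 2·0.21 + 3·0.15 + 4·0.16 + 5·0.07 + 6·0.17] / 0.89
 = 3.01 / 0.89
 = 301/89

3.3820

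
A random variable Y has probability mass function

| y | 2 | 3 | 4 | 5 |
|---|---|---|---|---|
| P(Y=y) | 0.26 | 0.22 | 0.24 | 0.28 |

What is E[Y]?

E[Y] = Σ y·P(Y=y)
 = 2·0.26 + 3·0.22 + 4·0.24 + 5·0.28
 = 0.52 + 0.66 + 0.96 + 1.4
 = 3.54

3.54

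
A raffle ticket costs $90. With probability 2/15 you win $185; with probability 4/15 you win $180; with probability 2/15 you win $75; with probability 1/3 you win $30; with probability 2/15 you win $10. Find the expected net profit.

4

E[payout] = 185·2/15 + 180·4/15 + 75·2/15 + 30·1/3 + 10·2/15
 = 74/3 + 48 + 10 + 10 + 4/3
 = 94
Net = 94 - 90 = 4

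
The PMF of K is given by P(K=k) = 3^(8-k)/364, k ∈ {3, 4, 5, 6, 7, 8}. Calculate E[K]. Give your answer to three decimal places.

E[K] = Σ k·P(K=k)
 = 3·243/364 + 4·81/364 + 5·27/364 + 6·9/364 + 7·3/364 + 8·1/364
 = 729/364 + 81/91 + 135/364 + 27/182 + 3/52 + 2/91
 = 1271/364

3.492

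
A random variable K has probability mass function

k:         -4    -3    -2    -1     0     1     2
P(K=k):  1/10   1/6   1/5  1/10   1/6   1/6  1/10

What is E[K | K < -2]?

P(K < -2) = 1/10 + 1/6 = 4/15.
E[K | K < -2] = [(-4)·1/10 + (-3)·1/6] / (4/15)
 = -9/10 / (4/15)
 = -27/8

-3.375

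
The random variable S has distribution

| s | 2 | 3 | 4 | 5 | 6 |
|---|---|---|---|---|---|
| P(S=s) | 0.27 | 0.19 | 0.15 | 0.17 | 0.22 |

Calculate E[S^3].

E[S^3] = Σ s^3·P(S=s)
 = 8·0.27 + 27·0.19 + 64·0.15 + 125·0.17 + 216·0.22
 = 2.16 + 5.13 + 9.6 + 21.25 + 47.52
 = 85.66

85.66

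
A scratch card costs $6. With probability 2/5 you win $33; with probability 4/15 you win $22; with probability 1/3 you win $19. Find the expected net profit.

E[payout] = 33·2/5 + 22·4/15 + 19·1/3
 = 66/5 + 88/15 + 19/3
 = 127/5
Net = 127/5 - 6 = 97/5

19.4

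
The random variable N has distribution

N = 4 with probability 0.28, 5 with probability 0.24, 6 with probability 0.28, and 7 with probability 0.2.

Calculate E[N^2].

30.36

E[N^2] = Σ n^2·P(N=n)
 = 16·0.28 + 25·0.24 + 36·0.28 + 49·0.2
 = 4.48 + 6 + 10.08 + 9.8
 = 30.36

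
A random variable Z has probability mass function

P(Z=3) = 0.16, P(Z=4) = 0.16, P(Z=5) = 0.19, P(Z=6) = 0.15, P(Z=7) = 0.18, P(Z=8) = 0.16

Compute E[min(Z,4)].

E[min(Z,4)] = Σ min(z,4)·P(Z=z)
 = 3·0.16 + 4·0.16 + 4·0.19 + 4·0.15 + 4·0.18 + 4·0.16
 = 0.48 + 0.64 + 0.76 + 0.6 + 0.72 + 0.64
 = 3.84

3.84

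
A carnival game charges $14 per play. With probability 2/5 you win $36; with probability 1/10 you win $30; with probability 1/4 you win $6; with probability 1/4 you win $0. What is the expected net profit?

E[payout] = 36·2/5 + 30·1/10 + 6·1/4 + 0·1/4
 = 72/5 + 3 + 3/2 + 0
 = 189/10
Net = 189/10 - 14 = 49/10

4.9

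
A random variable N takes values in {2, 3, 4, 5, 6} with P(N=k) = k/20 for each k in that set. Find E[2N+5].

14

E[2N+5] = Σ (2n+5)·P(N=n)
 = 9·1/10 + 11·3/20 + 13·1/5 + 15·1/4 + 17·3/10
 = 9/10 + 33/20 + 13/5 + 15/4 + 51/10
 = 14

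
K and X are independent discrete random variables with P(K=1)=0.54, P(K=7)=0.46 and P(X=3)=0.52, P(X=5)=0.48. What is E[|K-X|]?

2.9968

E[|K-X|] = Σ_k Σ_x |k-x| · P(K=k)P(X=x)
 = 2·0.2808 + 4·0.2592 + 4·0.2392 + 2·0.2208
 = 0.5616 + 1.0368 + 0.9568 + 0.4416
 = 2.9968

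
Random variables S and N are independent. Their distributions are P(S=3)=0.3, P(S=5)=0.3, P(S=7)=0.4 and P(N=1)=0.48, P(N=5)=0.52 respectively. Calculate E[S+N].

E[S+N] = Σ_s Σ_n (s+n) · P(S=s)P(N=n)
 = 4·0.144 + 8·0.156 + 6·0.144 + 10·0.156 + 8·0.192 + 12·0.208
 = 0.576 + 1.248 + 0.864 + 1.56 + 1.536 + 2.496
 = 8.28

8.28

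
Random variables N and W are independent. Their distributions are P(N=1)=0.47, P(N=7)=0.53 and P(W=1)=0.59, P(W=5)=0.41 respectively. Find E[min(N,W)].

1.8692

E[min(N,W)] = Σ_n Σ_w min(n,w) · P(N=n)P(W=w)
 = 1·0.2773 + 1·0.1927 + 1·0.3127 + 5·0.2173
 = 0.2773 + 0.1927 + 0.3127 + 1.0865
 = 1.8692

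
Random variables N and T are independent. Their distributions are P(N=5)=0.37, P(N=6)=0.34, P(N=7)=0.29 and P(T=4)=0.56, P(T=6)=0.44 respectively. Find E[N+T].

10.8

E[N+T] = Σ_n Σ_t (n+t) · P(N=n)P(T=t)
 = 9·0.2072 + 11·0.1628 + 10·0.1904 + 12·0.1496 + 11·0.1624 + 13·0.1276
 = 1.8648 + 1.7908 + 1.904 + 1.7952 + 1.7864 + 1.6588
 = 10.8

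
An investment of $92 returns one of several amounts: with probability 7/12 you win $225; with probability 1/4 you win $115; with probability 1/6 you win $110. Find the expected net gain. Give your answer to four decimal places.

86.3333

E[payout] = 225·7/12 + 115·1/4 + 110·1/6
 = 525/4 + 115/4 + 55/3
 = 535/3
Net = 535/3 - 92 = 259/3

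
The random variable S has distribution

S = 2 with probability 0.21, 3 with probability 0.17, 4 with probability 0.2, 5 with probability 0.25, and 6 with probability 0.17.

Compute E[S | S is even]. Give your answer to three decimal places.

3.862

P(S is even) = 0.21 + 0.2 + 0.17 = 0.58.
E[S | S is even] = [2·0.21 + 4·0.2 + 6·0.17] / 0.58
 = 2.24 / 0.58
 = 112/29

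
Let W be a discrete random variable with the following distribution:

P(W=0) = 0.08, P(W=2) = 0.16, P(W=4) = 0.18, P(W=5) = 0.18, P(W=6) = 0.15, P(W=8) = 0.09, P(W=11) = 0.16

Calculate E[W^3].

326.74

E[W^3] = Σ w^3·P(W=w)
 = 0·0.08 + 8·0.16 + 64·0.18 + 125·0.18 + 216·0.15 + 512·0.09 + 1331·0.16
 = 0 + 1.28 + 11.52 + 22.5 + 32.4 + 46.08 + 212.96
 = 326.74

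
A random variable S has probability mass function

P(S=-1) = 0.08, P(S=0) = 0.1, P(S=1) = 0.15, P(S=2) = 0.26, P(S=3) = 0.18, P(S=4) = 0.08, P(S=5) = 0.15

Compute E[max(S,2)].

2.79

E[max(S,2)] = Σ max(s,2)·P(S=s)
 = 2·0.08 + 2·0.1 + 2·0.15 + 2·0.26 + 3·0.18 + 4·0.08 + 5·0.15
 = 0.16 + 0.2 + 0.3 + 0.52 + 0.54 + 0.32 + 0.75
 = 2.79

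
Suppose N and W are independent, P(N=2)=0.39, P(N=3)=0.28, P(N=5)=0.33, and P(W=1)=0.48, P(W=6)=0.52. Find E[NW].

11.772

E[NW] = Σ_n Σ_w nw · P(N=n)P(W=w)
 = 2·0.1872 + 12·0.2028 + 3·0.1344 + 18·0.1456 + 5·0.1584 + 30·0.1716
 = 0.3744 + 2.4336 + 0.4032 + 2.6208 + 0.792 + 5.148
 = 11.772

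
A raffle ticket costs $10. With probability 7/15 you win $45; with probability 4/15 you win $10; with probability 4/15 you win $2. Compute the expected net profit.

14.2

E[payout] = 45·7/15 + 10·4/15 + 2·4/15
 = 21 + 8/3 + 8/15
 = 121/5
Net = 121/5 - 10 = 71/5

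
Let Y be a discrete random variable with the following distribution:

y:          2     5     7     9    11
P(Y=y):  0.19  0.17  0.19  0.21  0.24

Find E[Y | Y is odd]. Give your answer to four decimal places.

P(Y is odd) = 0.17 + 0.19 + 0.21 + 0.24 = 0.81.
E[Y | Y is odd] = [5·0.17 + 7·0.19 + 9·0.21 + 11·0.24] / 0.81
 = 6.71 / 0.81
 = 671/81

8.2840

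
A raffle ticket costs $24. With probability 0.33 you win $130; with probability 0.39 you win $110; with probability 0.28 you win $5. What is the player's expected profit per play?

63.2

E[payout] = 130·0.33 + 110·0.39 + 5·0.28
 = 42.9 + 42.9 + 1.4
 = 87.2
Net = 87.2 - 24 = 63.2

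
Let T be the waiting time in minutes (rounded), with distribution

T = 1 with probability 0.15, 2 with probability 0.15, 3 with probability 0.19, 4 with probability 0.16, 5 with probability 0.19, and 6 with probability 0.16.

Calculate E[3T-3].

7.71

E[3T-3] = Σ (3t-3)·P(T=t)
 = 0·0.15 + 3·0.15 + 6·0.19 + 9·0.16 + 12·0.19 + 15·0.16
 = 0 + 0.45 + 1.14 + 1.44 + 2.28 + 2.4
 = 7.71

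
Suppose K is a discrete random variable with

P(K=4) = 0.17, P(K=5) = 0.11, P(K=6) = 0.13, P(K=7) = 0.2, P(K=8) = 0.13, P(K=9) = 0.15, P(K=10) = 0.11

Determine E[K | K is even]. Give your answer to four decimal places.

P(K is even) = 0.17 + 0.13 + 0.13 + 0.11 = 0.54.
E[K | K is even] = [4·0.17 + 6·0.13 + 8·0.13 + 10·0.11] / 0.54
 = 3.6 / 0.54
 = 20/3

6.6667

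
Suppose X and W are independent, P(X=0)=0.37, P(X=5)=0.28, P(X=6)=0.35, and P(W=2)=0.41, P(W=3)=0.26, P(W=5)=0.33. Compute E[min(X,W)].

E[min(X,W)] = Σ_x Σ_w min(x,w) · P(X=x)P(W=w)
 = 0·0.1517 + 0·0.0962 + 0·0.1221 + 2·0.1148 + 3·0.0728 + 5·0.0924 + 2·0.1435 + 3·0.091 + 5·0.1155
 = 0 + 0 + 0 + 0.2296 + 0.2184 + 0.462 + 0.287 + 0.273 + 0.5775
 = 2.0475

2.0475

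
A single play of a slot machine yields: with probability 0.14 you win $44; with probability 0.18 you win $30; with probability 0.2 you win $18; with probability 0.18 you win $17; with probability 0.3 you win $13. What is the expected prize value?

22.12

E[payout] = 44·0.14 + 30·0.18 + 18·0.2 + 17·0.18 + 13·0.3
 = 6.16 + 5.4 + 3.6 + 3.06 + 3.9
 = 22.12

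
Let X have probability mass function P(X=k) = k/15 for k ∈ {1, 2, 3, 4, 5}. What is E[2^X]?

17.2

E[2^X] = Σ 2^x·P(X=x)
 = 2·1/15 + 4·2/15 + 8·1/5 + 16·4/15 + 32·1/3
 = 2/15 + 8/15 + 8/5 + 64/15 + 32/3
 = 86/5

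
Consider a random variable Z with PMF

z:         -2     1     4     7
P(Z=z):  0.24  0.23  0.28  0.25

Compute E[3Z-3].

E[3Z-3] = Σ (3z-3)·P(Z=z)
 = (-9)·0.24 + 0·0.23 + 9·0.28 + 18·0.25
 = (-2.16) + 0 + 2.52 + 4.5
 = 4.86

4.86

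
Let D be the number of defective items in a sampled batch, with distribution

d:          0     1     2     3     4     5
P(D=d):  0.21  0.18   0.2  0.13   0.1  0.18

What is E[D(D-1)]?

5.98

E[D(D-1)] = Σ d(d-1)·P(D=d)
 = 0·0.21 + 0·0.18 + 2·0.2 + 6·0.13 + 12·0.1 + 20·0.18
 = 0 + 0 + 0.4 + 0.78 + 1.2 + 3.6
 = 5.98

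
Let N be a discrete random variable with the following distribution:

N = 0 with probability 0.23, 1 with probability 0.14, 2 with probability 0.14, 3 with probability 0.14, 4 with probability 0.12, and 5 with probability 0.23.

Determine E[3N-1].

6.41

E[3N-1] = Σ (3n-1)·P(N=n)
 = (-1)·0.23 + 2·0.14 + 5·0.14 + 8·0.14 + 11·0.12 + 14·0.23
 = (-0.23) + 0.28 + 0.7 + 1.12 + 1.32 + 3.22
 = 6.41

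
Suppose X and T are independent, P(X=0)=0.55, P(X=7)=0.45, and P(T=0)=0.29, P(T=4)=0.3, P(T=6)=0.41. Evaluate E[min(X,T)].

E[min(X,T)] = Σ_x Σ_t min(x,t) · P(X=x)P(T=t)
 = 0·0.1595 + 0·0.165 + 0·0.2255 + 0·0.1305 + 4·0.135 + 6·0.1845
 = 0 + 0 + 0 + 0 + 0.54 + 1.107
 = 1.647

1.647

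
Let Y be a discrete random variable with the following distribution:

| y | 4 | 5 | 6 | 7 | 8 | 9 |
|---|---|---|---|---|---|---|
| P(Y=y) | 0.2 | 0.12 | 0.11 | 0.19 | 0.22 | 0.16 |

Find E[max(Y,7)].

E[max(Y,7)] = Σ max(y,7)·P(Y=y)
 = 7·0.2 + 7·0.12 + 7·0.11 + 7·0.19 + 8·0.22 + 9·0.16
 = 1.4 + 0.84 + 0.77 + 1.33 + 1.76 + 1.44
 = 7.54

7.54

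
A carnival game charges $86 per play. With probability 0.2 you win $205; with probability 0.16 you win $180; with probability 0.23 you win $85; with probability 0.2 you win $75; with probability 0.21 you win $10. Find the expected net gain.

E[payout] = 205·0.2 + 180·0.16 + 85·0.23 + 75·0.2 + 10·0.21
 = 41 + 28.8 + 19.55 + 15 + 2.1
 = 106.45
Net = 106.45 - 86 = 20.45

20.45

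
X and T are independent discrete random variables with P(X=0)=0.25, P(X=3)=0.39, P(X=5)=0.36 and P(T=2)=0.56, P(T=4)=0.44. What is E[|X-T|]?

1.8732

E[|X-T|] = Σ_x Σ_t |x-t| · P(X=x)P(T=t)
 = 2·0.14 + 4·0.11 + 1·0.2184 + 1·0.1716 + 3·0.2016 + 1·0.1584
 = 0.28 + 0.44 + 0.2184 + 0.1716 + 0.6048 + 0.1584
 = 1.8732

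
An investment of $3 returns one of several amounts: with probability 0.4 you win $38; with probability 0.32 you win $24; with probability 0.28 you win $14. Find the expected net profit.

E[payout] = 38·0.4 + 24·0.32 + 14·0.28
 = 15.2 + 7.68 + 3.92
 = 26.8
Net = 26.8 - 3 = 23.8

23.8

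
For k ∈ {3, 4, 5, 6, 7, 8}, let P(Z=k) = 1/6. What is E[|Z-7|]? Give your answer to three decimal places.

E[|Z-7|] = Σ |z-7|·P(Z=z)
 = 4·1/6 + 3·1/6 + 2·1/6 + 1·1/6 + 0·1/6 + 1·1/6
 = 2/3 + 1/2 + 1/3 + 1/6 + 0 + 1/6
 = 11/6

1.833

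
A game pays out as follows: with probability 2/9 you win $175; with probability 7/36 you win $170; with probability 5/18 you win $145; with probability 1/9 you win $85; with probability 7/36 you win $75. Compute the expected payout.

E[payout] = 175·2/9 + 170·7/36 + 145·5/18 + 85·1/9 + 75·7/36
 = 350/9 + 595/18 + 725/18 + 85/9 + 175/12
 = 545/4

136.25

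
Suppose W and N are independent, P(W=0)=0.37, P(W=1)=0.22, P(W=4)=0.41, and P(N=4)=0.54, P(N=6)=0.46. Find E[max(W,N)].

4.92

E[max(W,N)] = Σ_w Σ_n max(w,n) · P(W=w)P(N=n)
 = 4·0.1998 + 6·0.1702 + 4·0.1188 + 6·0.1012 + 4·0.2214 + 6·0.1886
 = 0.7992 + 1.0212 + 0.4752 + 0.6072 + 0.8856 + 1.1316
 = 4.92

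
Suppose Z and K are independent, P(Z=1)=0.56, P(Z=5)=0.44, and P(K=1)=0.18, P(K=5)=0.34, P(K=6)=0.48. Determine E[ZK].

E[ZK] = Σ_z Σ_k zk · P(Z=z)P(K=k)
 = 1·0.1008 + 5·0.1904 + 6·0.2688 + 5·0.0792 + 25·0.1496 + 30·0.2112
 = 0.1008 + 0.952 + 1.6128 + 0.396 + 3.74 + 6.336
 = 13.1376

13.1376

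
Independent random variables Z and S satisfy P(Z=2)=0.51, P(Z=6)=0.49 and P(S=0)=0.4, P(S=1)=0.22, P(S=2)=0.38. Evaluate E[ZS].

3.8808

E[ZS] = Σ_z Σ_s zs · P(Z=z)P(S=s)
 = 0·0.204 + 2·0.1122 + 4·0.1938 + 0·0.196 + 6·0.1078 + 12·0.1862
 = 0 + 0.2244 + 0.7752 + 0 + 0.6468 + 2.2344
 = 3.8808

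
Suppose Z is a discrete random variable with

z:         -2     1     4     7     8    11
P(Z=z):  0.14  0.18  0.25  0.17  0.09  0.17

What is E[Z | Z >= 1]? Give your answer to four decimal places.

5.7674

P(Z >= 1) = 0.18 + 0.25 + 0.17 + 0.09 + 0.17 = 0.86.
E[Z | Z >= 1] = [1·0.18 + 4·0.25 + 7·0.17 + 8·0.09 + 11·0.17] / 0.86
 = 4.96 / 0.86
 = 248/43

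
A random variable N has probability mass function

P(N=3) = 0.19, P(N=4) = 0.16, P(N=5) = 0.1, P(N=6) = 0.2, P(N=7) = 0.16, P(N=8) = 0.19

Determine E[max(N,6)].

E[max(N,6)] = Σ max(n,6)·P(N=n)
 = 6·0.19 + 6·0.16 + 6·0.1 + 6·0.2 + 7·0.16 + 8·0.19
 = 1.14 + 0.96 + 0.6 + 1.2 + 1.12 + 1.52
 = 6.54

6.54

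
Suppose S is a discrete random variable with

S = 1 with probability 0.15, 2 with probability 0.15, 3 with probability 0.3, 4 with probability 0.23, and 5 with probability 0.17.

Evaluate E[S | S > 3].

P(S > 3) = 0.23 + 0.17 = 0.4.
E[S | S > 3] = [4·0.23 + 5·0.17] / 0.4
 = 1.77 / 0.4
 = 177/40

4.425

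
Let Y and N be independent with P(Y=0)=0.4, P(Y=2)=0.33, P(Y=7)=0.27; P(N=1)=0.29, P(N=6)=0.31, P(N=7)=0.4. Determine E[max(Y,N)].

5.5992

E[max(Y,N)] = Σ_y Σ_n max(y,n) · P(Y=y)P(N=n)
 = 1·0.116 + 6·0.124 + 7·0.16 + 2·0.0957 + 6·0.1023 + 7·0.132 + 7·0.0783 + 7·0.0837 + 7·0.108
 = 0.116 + 0.744 + 1.12 + 0.1914 + 0.6138 + 0.924 + 0.5481 + 0.5859 + 0.756
 = 5.5992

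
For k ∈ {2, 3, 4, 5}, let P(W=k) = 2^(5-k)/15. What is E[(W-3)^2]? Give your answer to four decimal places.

E[(W-3)^2] = Σ (w-3)^2·P(W=w)
 = 1·8/15 + 0·4/15 + 1·2/15 + 4·1/15
 = 8/15 + 0 + 2/15 + 4/15
 = 14/15

0.9333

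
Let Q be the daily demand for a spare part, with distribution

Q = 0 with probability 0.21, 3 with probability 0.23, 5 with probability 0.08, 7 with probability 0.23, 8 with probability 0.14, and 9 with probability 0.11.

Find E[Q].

4.81

E[Q] = Σ q·P(Q=q)
 = 0·0.21 + 3·0.23 + 5·0.08 + 7·0.23 + 8·0.14 + 9·0.11
 = 0 + 0.69 + 0.4 + 1.61 + 1.12 + 0.99
 = 4.81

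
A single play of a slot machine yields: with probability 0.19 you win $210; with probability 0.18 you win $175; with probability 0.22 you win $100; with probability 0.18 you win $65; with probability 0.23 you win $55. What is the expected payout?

E[payout] = 210·0.19 + 175·0.18 + 100·0.22 + 65·0.18 + 55·0.23
 = 39.9 + 31.5 + 22 + 11.7 + 12.65
 = 117.75

117.75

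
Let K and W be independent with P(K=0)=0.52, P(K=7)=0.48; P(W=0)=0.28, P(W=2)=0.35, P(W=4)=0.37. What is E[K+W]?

5.54

E[K+W] = Σ_k Σ_w (k+w) · P(K=k)P(W=w)
 = 0·0.1456 + 2·0.182 + 4·0.1924 + 7·0.1344 + 9·0.168 + 11·0.1776
 = 0 + 0.364 + 0.7696 + 0.9408 + 1.512 + 1.9536
 = 5.54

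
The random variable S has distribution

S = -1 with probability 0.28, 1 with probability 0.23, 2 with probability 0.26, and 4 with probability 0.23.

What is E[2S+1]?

3.78

E[2S+1] = Σ (2s+1)·P(S=s)
 = (-1)·0.28 + 3·0.23 + 5·0.26 + 9·0.23
 = (-0.28) + 0.69 + 1.3 + 2.07
 = 3.78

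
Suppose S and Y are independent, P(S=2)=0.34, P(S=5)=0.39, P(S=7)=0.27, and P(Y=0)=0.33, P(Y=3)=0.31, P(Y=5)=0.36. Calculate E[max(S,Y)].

4.9926

E[max(S,Y)] = Σ_s Σ_y max(s,y) · P(S=s)P(Y=y)
 = 2·0.1122 + 3·0.1054 + 5·0.1224 + 5·0.1287 + 5·0.1209 + 5·0.1404 + 7·0.0891 + 7·0.0837 + 7·0.0972
 = 0.2244 + 0.3162 + 0.612 + 0.6435 + 0.6045 + 0.702 + 0.6237 + 0.5859 + 0.6804
 = 4.9926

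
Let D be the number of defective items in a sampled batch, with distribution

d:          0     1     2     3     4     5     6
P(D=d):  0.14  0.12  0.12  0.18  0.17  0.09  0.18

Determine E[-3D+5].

-4.33

E[-3D+5] = Σ (-3d+5)·P(D=d)
 = 5·0.14 + 2·0.12 + (-1)·0.12 + (-4)·0.18 + (-7)·0.17 + (-10)·0.09 + (-13)·0.18
 = 0.7 + 0.24 + (-0.12) + (-0.72) + (-1.19) + (-0.9) + (-2.34)
 = -4.33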